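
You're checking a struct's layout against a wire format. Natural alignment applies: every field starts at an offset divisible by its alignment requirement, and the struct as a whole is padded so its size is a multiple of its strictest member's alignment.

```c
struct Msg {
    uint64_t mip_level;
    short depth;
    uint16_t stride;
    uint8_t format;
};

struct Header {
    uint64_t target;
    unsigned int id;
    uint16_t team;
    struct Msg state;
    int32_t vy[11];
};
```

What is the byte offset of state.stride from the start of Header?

26

Msg: 0..8  mip_level  (8B, 8-aligned); 8..10  depth  (2B, 2-aligned); 10..12  stride  (2B, 2-aligned); 12..13  format  (1B, 1-aligned); 13..16  -- tail padding (3B); sizeof = 16, alignof = 8
0..8  target  (8B, 8-aligned)
8..12  id  (4B, 4-aligned)
12..14  team  (2B, 2-aligned)
14..16  -- padding (2B)
16..32  state  (16B, 8-aligned)
within Msg: stride at 10
16 + 10 = 26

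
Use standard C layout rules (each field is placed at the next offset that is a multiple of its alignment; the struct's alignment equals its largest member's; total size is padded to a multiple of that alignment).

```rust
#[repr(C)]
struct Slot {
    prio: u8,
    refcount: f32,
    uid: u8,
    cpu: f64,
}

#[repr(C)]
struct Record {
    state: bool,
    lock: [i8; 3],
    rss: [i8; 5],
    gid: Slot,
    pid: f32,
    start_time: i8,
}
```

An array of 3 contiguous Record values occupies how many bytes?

Slot: @0: prio [1B, align 1] → 1; +3 pad (align 4); @4: refcount [4B, align 4] → 8; @8: uid [1B, align 1] → 9; +7 pad (align 8); @16: cpu [8B, align 8] → 24; size 24, align 8
@0: state [1B, align 1] → 1
@1: lock [3B, align 1] → 4
@4: rss [5B, align 1] → 9
+7 pad (align 8)
@16: gid [24B, align 8] → 40
@40: pid [4B, align 4] → 44
@44: start_time [1B, align 1] → 45
+3 tail pad (align 8)
size 48, align 8
array of 3: 3 × 48 = 144

144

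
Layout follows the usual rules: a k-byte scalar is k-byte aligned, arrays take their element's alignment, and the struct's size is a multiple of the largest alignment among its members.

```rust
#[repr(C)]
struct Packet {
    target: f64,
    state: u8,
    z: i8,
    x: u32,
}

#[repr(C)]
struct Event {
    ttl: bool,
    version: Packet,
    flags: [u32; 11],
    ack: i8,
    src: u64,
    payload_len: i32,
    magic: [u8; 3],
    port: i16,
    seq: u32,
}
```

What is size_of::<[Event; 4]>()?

Packet: @0: target [8B, align 8] → 8; @8: state [1B, align 1] → 9; @9: z [1B, align 1] → 10; +2 pad (align 4); @12: x [4B, align 4] → 16; size 16, align 8
@0: ttl [1B, align 1] → 1
+7 pad (align 8)
@8: version [16B, align 8] → 24
@24: flags [44B, align 4] → 68
@68: ack [1B, align 1] → 69
+3 pad (align 8)
@72: src [8B, align 8] → 80
@80: payload_len [4B, align 4] → 84
@84: magic [3B, align 1] → 87
+1 pad (align 2)
@88: port [2B, align 2] → 90
+2 pad (align 4)
@92: seq [4B, align 4] → 96
size 96, align 8
array of 4: 4 × 96 = 384

384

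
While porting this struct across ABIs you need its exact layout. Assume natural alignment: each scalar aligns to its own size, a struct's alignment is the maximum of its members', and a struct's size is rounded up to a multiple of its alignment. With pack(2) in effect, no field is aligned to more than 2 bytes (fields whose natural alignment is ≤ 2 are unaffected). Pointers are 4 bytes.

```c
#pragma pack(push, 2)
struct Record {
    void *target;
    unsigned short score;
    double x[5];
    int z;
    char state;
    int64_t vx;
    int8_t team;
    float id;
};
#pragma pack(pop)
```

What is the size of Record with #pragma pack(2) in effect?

target at 0 (size 4, align 2) → ends 4
score at 4 (size 2, align 2) → ends 6
x at 6 (size 40, align 2) → ends 46
z at 46 (size 4, align 2) → ends 50
state at 50 (size 1, align 1) → ends 51
pad 1 to align 2 for vx
vx at 52 (size 8, align 2) → ends 60
team at 60 (size 1, align 1) → ends 61
pad 1 to align 2 for id
id at 62 (size 4, align 2) → ends 66
total 66 bytes, alignment 2

66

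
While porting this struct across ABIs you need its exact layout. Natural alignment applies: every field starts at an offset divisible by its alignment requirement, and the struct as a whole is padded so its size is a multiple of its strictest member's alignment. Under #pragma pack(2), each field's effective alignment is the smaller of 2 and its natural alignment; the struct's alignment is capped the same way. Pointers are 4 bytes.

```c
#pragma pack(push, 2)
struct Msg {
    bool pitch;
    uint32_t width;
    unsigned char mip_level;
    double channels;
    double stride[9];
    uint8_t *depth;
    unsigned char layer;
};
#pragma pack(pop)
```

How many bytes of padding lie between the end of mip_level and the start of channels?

1

pitch at 0 (size 1, align 1) → ends 1
pad 1 to align 2 for width
width at 2 (size 4, align 2) → ends 6
mip_level at 6 (size 1, align 1) → ends 7
pad 1 to align 2 for channels
channels at 8 (size 8, align 2) → ends 16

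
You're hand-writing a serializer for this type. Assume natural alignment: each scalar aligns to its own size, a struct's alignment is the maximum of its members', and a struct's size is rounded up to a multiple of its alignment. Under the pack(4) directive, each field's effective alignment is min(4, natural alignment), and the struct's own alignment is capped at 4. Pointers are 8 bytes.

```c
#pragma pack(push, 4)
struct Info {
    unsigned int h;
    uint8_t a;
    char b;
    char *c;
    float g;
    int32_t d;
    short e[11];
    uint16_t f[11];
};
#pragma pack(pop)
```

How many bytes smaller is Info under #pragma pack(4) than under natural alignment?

4

natural layout:
  0..4  h  (4B, 4-aligned)
  4..5  a  (1B, 1-aligned)
  5..6  b  (1B, 1-aligned)
  6..8  -- padding (2B)
  8..16  c  (8B, 8-aligned)
  16..20  g  (4B, 4-aligned)
  20..24  d  (4B, 4-aligned)
  24..46  e  (22B, 2-aligned)
  46..68  f  (22B, 2-aligned)
  68..72  -- tail padding (4B)
  sizeof = 72, alignof = 8
packed(4) layout:
  0..4  h  (4B, 4-aligned)
  4..5  a  (1B, 1-aligned)
  5..6  b  (1B, 1-aligned)
  6..8  -- padding (2B)
  8..16  c  (8B, 4-aligned)
  16..20  g  (4B, 4-aligned)
  20..24  d  (4B, 4-aligned)
  24..46  e  (22B, 2-aligned)
  46..68  f  (22B, 2-aligned)
  sizeof = 68, alignof = 4
72 − 68 = 4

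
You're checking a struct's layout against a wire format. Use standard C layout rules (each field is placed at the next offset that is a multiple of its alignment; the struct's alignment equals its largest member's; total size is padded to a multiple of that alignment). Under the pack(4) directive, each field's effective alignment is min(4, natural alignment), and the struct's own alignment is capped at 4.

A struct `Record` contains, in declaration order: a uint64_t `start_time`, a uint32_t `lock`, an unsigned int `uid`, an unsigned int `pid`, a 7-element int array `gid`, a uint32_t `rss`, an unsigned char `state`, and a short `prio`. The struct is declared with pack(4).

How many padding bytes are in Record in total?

0..8  start_time  (8B, 4-aligned)
8..12  lock  (4B, 4-aligned)
12..16  uid  (4B, 4-aligned)
16..20  pid  (4B, 4-aligned)
20..48  gid  (28B, 4-aligned)
48..52  rss  (4B, 4-aligned)
52..53  state  (1B, 1-aligned)
53..54  -- padding (1B)
54..56  prio  (2B, 2-aligned)
sizeof = 56, alignof = 4
data bytes 55, size 56 → padding 1

1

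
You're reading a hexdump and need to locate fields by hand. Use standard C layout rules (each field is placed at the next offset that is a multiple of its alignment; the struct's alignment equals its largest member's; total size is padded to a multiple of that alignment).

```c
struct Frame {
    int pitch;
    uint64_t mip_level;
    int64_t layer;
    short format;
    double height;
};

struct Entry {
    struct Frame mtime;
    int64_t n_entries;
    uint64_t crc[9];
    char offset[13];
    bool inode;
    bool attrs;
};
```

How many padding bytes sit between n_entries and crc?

0

Frame: pitch at 0 (size 4, align 4) → ends 4; pad 4 to align 8 for mip_level; mip_level at 8 (size 8, align 8) → ends 16; layer at 16 (size 8, align 8) → ends 24; format at 24 (size 2, align 2) → ends 26; pad 6 to align 8 for height; height at 32 (size 8, align 8) → ends 40; total 40 bytes, alignment 8
mtime at 0 (size 40, align 8) → ends 40
n_entries at 40 (size 8, align 8) → ends 48
crc at 48 (size 72, align 8) → ends 120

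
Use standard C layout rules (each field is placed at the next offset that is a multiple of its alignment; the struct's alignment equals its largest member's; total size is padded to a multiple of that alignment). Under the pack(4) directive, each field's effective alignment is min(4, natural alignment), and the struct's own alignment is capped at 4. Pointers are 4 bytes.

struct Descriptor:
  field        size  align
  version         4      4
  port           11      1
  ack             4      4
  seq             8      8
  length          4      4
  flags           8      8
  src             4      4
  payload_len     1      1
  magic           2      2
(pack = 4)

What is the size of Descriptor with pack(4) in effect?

48

0..4  version  (4B, 4-aligned)
4..15  port  (11B, 1-aligned)
15..16  -- padding (1B)
16..20  ack  (4B, 4-aligned)
20..28  seq  (8B, 4-aligned)
28..32  length  (4B, 4-aligned)
32..40  flags  (8B, 4-aligned)
40..44  src  (4B, 4-aligned)
44..45  payload_len  (1B, 1-aligned)
45..46  -- padding (1B)
46..48  magic  (2B, 2-aligned)
sizeof = 48, alignof = 4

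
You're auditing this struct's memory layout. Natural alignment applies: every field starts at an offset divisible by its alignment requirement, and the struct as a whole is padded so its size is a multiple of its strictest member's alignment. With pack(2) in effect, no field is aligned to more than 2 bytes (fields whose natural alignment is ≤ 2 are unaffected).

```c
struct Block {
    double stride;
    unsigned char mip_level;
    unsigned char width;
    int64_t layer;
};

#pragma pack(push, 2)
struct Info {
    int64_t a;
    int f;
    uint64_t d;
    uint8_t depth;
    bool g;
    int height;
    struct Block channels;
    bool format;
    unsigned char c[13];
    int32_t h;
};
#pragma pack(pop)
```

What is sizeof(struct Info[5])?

Block: @0: stride [8B, align 8] → 8; @8: mip_level [1B, align 1] → 9; @9: width [1B, align 1] → 10; +6 pad (align 8); @16: layer [8B, align 8] → 24; size 24, align 8
@0: a [8B, align 2] → 8
@8: f [4B, align 2] → 12
@12: d [8B, align 2] → 20
@20: depth [1B, align 1] → 21
@21: g [1B, align 1] → 22
@22: height [4B, align 2] → 26
@26: channels [24B, align 2] → 50
@50: format [1B, align 1] → 51
@51: c [13B, align 1] → 64
@64: h [4B, align 2] → 68
size 68, align 2
array of 5: 5 × 68 = 340

340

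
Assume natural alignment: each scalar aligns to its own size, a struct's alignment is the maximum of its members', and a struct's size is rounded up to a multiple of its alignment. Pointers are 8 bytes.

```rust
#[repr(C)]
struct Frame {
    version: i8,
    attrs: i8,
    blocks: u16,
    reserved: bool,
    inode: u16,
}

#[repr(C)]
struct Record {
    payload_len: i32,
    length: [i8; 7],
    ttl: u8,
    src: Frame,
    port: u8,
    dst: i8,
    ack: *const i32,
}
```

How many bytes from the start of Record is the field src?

12

Frame: version at 0 (size 1, align 1) → ends 1; attrs at 1 (size 1, align 1) → ends 2; blocks at 2 (size 2, align 2) → ends 4; reserved at 4 (size 1, align 1) → ends 5; pad 1 to align 2 for inode; inode at 6 (size 2, align 2) → ends 8; total 8 bytes, alignment 2
payload_len at 0 (size 4, align 4) → ends 4
length at 4 (size 7, align 1) → ends 11
ttl at 11 (size 1, align 1) → ends 12
src at 12 (size 8, align 2) → ends 20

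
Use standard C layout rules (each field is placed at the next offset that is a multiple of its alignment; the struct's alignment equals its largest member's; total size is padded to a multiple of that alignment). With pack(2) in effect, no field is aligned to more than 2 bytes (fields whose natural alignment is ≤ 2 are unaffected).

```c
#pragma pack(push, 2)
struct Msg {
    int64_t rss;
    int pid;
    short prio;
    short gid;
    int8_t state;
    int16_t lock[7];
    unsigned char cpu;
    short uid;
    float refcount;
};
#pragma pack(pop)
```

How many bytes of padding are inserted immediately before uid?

@0: rss [8B, align 2] → 8
@8: pid [4B, align 2] → 12
@12: prio [2B, align 2] → 14
@14: gid [2B, align 2] → 16
@16: state [1B, align 1] → 17
+1 pad (align 2)
@18: lock [14B, align 2] → 32
@32: cpu [1B, align 1] → 33
+1 pad (align 2)
@34: uid [2B, align 2] → 36

1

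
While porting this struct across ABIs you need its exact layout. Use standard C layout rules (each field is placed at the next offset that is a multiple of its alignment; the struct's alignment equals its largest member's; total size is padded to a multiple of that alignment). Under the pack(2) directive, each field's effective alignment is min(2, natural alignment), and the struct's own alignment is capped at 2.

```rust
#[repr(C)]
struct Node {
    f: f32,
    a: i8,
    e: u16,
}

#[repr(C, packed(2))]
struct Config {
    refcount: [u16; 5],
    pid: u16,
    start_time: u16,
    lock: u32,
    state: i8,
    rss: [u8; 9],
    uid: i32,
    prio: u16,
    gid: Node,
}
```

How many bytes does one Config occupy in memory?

42 bytes

Node: @0: f [4B, align 4] → 4; @4: a [1B, align 1] → 5; +1 pad (align 2); @6: e [2B, align 2] → 8; size 8, align 4
@0: refcount [10B, align 2] → 10
@10: pid [2B, align 2] → 12
@12: start_time [2B, align 2] → 14
@14: lock [4B, align 2] → 18
@18: state [1B, align 1] → 19
@19: rss [9B, align 1] → 28
@28: uid [4B, align 2] → 32
@32: prio [2B, align 2] → 34
@34: gid [8B, align 2] → 42
size 42, align 2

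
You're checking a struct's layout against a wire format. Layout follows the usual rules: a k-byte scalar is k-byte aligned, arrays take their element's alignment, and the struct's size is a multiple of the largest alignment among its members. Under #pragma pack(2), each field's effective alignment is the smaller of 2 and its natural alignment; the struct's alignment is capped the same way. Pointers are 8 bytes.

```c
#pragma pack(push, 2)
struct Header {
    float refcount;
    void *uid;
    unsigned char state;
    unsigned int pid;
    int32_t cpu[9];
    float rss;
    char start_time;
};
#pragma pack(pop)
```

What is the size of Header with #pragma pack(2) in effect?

60

@0: refcount [4B, align 2] → 4
@4: uid [8B, align 2] → 12
@12: state [1B, align 1] → 13
+1 pad (align 2)
@14: pid [4B, align 2] → 18
@18: cpu [36B, align 2] → 54
@54: rss [4B, align 2] → 58
@58: start_time [1B, align 1] → 59
+1 tail pad (align 2)
size 60, align 2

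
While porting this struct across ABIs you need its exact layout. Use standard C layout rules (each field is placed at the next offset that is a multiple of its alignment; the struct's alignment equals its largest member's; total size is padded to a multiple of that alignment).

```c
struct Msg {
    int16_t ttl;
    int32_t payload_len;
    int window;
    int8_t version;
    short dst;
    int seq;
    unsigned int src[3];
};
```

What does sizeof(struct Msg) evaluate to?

0..2  ttl  (2B, 2-aligned)
2..4  -- padding (2B)
4..8  payload_len  (4B, 4-aligned)
8..12  window  (4B, 4-aligned)
12..13  version  (1B, 1-aligned)
13..14  -- padding (1B)
14..16  dst  (2B, 2-aligned)
16..20  seq  (4B, 4-aligned)
20..32  src  (12B, 4-aligned)
sizeof = 32, alignof = 4

32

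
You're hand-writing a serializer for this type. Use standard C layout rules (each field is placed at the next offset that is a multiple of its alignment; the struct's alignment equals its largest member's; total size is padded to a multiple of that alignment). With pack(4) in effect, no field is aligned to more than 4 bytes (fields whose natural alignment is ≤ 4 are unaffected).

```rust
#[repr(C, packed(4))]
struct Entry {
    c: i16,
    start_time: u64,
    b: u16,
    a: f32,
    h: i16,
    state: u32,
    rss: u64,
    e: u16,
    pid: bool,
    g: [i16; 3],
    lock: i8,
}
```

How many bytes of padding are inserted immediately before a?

2

0..2  c  (2B, 2-aligned)
2..4  -- padding (2B)
4..12  start_time  (8B, 4-aligned)
12..14  b  (2B, 2-aligned)
14..16  -- padding (2B)
16..20  a  (4B, 4-aligned)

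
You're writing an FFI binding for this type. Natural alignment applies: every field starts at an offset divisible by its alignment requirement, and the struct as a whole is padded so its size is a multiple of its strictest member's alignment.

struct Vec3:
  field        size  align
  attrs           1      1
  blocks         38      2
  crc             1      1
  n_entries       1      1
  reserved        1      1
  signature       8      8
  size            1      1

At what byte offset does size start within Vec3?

56

@0: attrs [1B, align 1] → 1
+1 pad (align 2)
@2: blocks [38B, align 2] → 40
@40: crc [1B, align 1] → 41
@41: n_entries [1B, align 1] → 42
@42: reserved [1B, align 1] → 43
+5 pad (align 8)
@48: signature [8B, align 8] → 56
@56: size [1B, align 1] → 57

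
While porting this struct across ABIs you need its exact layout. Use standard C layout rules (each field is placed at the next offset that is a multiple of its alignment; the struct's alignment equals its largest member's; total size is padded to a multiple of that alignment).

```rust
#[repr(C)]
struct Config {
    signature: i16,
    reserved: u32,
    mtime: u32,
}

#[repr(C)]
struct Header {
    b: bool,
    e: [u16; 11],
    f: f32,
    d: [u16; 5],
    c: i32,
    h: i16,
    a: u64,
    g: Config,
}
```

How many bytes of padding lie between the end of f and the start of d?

Config: 0..2  signature  (2B, 2-aligned); 2..4  -- padding (2B); 4..8  reserved  (4B, 4-aligned); 8..12  mtime  (4B, 4-aligned); sizeof = 12, alignof = 4
0..1  b  (1B, 1-aligned)
1..2  -- padding (1B)
2..24  e  (22B, 2-aligned)
24..28  f  (4B, 4-aligned)
28..38  d  (10B, 2-aligned)

0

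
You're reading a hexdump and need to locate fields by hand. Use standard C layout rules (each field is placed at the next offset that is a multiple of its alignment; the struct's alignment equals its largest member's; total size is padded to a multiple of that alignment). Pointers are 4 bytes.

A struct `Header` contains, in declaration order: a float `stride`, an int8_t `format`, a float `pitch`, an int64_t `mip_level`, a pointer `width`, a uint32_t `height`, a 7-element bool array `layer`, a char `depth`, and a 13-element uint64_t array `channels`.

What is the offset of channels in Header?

0..4  stride  (4B, 4-aligned)
4..5  format  (1B, 1-aligned)
5..8  -- padding (3B)
8..12  pitch  (4B, 4-aligned)
12..16  -- padding (4B)
16..24  mip_level  (8B, 8-aligned)
24..28  width  (4B, 4-aligned)
28..32  height  (4B, 4-aligned)
32..39  layer  (7B, 1-aligned)
39..40  depth  (1B, 1-aligned)
40..144  channels  (104B, 8-aligned)

40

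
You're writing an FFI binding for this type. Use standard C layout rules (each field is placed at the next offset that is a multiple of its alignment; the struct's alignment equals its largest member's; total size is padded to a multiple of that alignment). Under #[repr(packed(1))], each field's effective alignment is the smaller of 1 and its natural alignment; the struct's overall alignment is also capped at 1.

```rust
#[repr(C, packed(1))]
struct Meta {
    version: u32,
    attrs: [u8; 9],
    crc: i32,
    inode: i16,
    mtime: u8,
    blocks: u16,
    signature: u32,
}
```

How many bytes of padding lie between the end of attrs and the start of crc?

0

0..4  version  (4B, 1-aligned)
4..13  attrs  (9B, 1-aligned)
13..17  crc  (4B, 1-aligned)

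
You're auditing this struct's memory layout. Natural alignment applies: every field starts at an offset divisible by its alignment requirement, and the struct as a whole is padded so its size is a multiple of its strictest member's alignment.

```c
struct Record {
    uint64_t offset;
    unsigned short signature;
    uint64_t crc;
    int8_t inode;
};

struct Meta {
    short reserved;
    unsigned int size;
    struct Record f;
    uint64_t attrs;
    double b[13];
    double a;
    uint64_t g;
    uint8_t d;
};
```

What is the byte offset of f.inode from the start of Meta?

Record: 0..8  offset  (8B, 8-aligned); 8..10  signature  (2B, 2-aligned); 10..16  -- padding (6B); 16..24  crc  (8B, 8-aligned); 24..25  inode  (1B, 1-aligned); 25..32  -- tail padding (7B); sizeof = 32, alignof = 8
0..2  reserved  (2B, 2-aligned)
2..4  -- padding (2B)
4..8  size  (4B, 4-aligned)
8..40  f  (32B, 8-aligned)
within Record: inode at 24
8 + 24 = 32

32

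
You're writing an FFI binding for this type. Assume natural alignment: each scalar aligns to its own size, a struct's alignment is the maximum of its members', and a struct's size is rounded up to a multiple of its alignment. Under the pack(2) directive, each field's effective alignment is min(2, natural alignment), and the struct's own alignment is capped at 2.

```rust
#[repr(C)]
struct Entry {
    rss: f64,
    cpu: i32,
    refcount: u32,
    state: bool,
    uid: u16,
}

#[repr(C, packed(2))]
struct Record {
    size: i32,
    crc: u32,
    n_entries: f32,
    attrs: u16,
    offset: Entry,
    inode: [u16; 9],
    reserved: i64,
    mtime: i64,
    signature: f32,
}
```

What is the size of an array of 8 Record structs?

Entry: @0: rss [8B, align 8] → 8; @8: cpu [4B, align 4] → 12; @12: refcount [4B, align 4] → 16; @16: state [1B, align 1] → 17; +1 pad (align 2); @18: uid [2B, align 2] → 20; +4 tail pad (align 8); size 24, align 8
@0: size [4B, align 2] → 4
@4: crc [4B, align 2] → 8
@8: n_entries [4B, align 2] → 12
@12: attrs [2B, align 2] → 14
@14: offset [24B, align 2] → 38
@38: inode [18B, align 2] → 56
@56: reserved [8B, align 2] → 64
@64: mtime [8B, align 2] → 72
@72: signature [4B, align 2] → 76
size 76, align 2
array of 8: 8 × 76 = 608

608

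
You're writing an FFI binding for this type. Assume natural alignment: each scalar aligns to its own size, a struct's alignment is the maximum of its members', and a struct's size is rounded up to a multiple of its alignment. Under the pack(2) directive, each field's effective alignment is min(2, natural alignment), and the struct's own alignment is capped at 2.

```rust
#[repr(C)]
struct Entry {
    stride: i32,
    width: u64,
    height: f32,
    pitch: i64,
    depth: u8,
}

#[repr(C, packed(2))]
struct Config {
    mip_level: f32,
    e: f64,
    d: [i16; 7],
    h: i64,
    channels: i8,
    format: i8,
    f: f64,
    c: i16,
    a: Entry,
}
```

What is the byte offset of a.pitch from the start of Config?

Entry: @0: stride [4B, align 4] → 4; +4 pad (align 8); @8: width [8B, align 8] → 16; @16: height [4B, align 4] → 20; +4 pad (align 8); @24: pitch [8B, align 8] → 32; @32: depth [1B, align 1] → 33; +7 tail pad (align 8); size 40, align 8
@0: mip_level [4B, align 2] → 4
@4: e [8B, align 2] → 12
@12: d [14B, align 2] → 26
@26: h [8B, align 2] → 34
@34: channels [1B, align 1] → 35
@35: format [1B, align 1] → 36
@36: f [8B, align 2] → 44
@44: c [2B, align 2] → 46
@46: a [40B, align 2] → 86
within Entry: pitch at 24
46 + 24 = 70

70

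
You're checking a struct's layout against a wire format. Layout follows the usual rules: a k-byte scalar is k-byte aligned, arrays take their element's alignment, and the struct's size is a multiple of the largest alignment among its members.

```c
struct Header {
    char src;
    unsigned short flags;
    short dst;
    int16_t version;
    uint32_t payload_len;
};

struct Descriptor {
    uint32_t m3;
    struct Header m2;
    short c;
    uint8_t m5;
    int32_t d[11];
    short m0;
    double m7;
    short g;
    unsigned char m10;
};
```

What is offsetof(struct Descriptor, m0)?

Header: 0..1  src  (1B, 1-aligned); 1..2  -- padding (1B); 2..4  flags  (2B, 2-aligned); 4..6  dst  (2B, 2-aligned); 6..8  version  (2B, 2-aligned); 8..12  payload_len  (4B, 4-aligned); sizeof = 12, alignof = 4
0..4  m3  (4B, 4-aligned)
4..16  m2  (12B, 4-aligned)
16..18  c  (2B, 2-aligned)
18..19  m5  (1B, 1-aligned)
19..20  -- padding (1B)
20..64  d  (44B, 4-aligned)
64..66  m0  (2B, 2-aligned)

64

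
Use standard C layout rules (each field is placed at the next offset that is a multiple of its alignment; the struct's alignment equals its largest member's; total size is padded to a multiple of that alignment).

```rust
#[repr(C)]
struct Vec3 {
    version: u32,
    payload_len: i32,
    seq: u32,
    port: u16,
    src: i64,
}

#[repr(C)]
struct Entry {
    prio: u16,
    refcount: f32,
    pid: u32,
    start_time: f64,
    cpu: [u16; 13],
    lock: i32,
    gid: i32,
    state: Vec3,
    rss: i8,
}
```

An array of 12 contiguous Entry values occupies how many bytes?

1152

Vec3: 0..4  version  (4B, 4-aligned); 4..8  payload_len  (4B, 4-aligned); 8..12  seq  (4B, 4-aligned); 12..14  port  (2B, 2-aligned); 14..16  -- padding (2B); 16..24  src  (8B, 8-aligned); sizeof = 24, alignof = 8
0..2  prio  (2B, 2-aligned)
2..4  -- padding (2B)
4..8  refcount  (4B, 4-aligned)
8..12  pid  (4B, 4-aligned)
12..16  -- padding (4B)
16..24  start_time  (8B, 8-aligned)
24..50  cpu  (26B, 2-aligned)
50..52  -- padding (2B)
52..56  lock  (4B, 4-aligned)
56..60  gid  (4B, 4-aligned)
60..64  -- padding (4B)
64..88  state  (24B, 8-aligned)
88..89  rss  (1B, 1-aligned)
89..96  -- tail padding (7B)
sizeof = 96, alignof = 8
array of 12: 12 × 96 = 1152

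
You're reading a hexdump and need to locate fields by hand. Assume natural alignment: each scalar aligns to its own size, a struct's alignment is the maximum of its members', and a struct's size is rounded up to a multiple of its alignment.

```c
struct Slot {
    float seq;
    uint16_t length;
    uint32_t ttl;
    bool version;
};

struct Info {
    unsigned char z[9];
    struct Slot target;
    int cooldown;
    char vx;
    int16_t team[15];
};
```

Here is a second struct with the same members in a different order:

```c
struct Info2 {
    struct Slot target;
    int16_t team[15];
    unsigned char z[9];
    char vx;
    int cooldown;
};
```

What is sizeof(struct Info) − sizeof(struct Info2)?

4

Slot: @0: seq [4B, align 4] → 4; @4: length [2B, align 2] → 6; +2 pad (align 4); @8: ttl [4B, align 4] → 12; @12: version [1B, align 1] → 13; +3 tail pad (align 4); size 16, align 4
@0: z [9B, align 1] → 9
+3 pad (align 4)
@12: target [16B, align 4] → 28
@28: cooldown [4B, align 4] → 32
@32: vx [1B, align 1] → 33
+1 pad (align 2)
@34: team [30B, align 2] → 64
size 64, align 4
— Info2 —
@0: target [16B, align 4] → 16
@16: team [30B, align 2] → 46
@46: z [9B, align 1] → 55
@55: vx [1B, align 1] → 56
@56: cooldown [4B, align 4] → 60
size 60, align 4
64 − 60 = 4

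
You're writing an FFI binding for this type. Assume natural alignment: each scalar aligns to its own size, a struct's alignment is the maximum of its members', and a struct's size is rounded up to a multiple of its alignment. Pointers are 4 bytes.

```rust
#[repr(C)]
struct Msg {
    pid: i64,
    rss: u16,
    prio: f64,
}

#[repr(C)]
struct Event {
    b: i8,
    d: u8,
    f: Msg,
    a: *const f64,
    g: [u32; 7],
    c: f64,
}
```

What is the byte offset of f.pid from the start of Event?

Msg: 0..8  pid  (8B, 8-aligned); 8..10  rss  (2B, 2-aligned); 10..16  -- padding (6B); 16..24  prio  (8B, 8-aligned); sizeof = 24, alignof = 8
0..1  b  (1B, 1-aligned)
1..2  d  (1B, 1-aligned)
2..8  -- padding (6B)
8..32  f  (24B, 8-aligned)
within Msg: pid at 0
8 + 0 = 8

8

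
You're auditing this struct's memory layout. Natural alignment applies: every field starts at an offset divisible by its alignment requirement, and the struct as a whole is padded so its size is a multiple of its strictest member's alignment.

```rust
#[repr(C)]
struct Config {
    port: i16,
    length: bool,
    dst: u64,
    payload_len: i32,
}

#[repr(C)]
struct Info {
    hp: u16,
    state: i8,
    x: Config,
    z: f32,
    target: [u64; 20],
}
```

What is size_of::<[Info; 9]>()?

1800

Config: port at 0 (size 2, align 2) → ends 2; length at 2 (size 1, align 1) → ends 3; pad 5 to align 8 for dst; dst at 8 (size 8, align 8) → ends 16; payload_len at 16 (size 4, align 4) → ends 20; tail pad 4 to reach multiple of 8; total 24 bytes, alignment 8
hp at 0 (size 2, align 2) → ends 2
state at 2 (size 1, align 1) → ends 3
pad 5 to align 8 for x
x at 8 (size 24, align 8) → ends 32
z at 32 (size 4, align 4) → ends 36
pad 4 to align 8 for target
target at 40 (size 160, align 8) → ends 200
total 200 bytes, alignment 8
array of 9: 9 × 200 = 1800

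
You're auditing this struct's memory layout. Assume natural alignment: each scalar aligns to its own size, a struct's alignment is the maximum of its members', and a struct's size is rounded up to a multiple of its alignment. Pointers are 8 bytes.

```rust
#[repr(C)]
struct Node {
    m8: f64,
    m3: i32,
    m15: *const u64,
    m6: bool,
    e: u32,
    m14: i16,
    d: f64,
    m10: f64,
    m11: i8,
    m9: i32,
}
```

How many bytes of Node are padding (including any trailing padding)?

m8 at 0 (size 8, align 8) → ends 8
m3 at 8 (size 4, align 4) → ends 12
pad 4 to align 8 for m15
m15 at 16 (size 8, align 8) → ends 24
m6 at 24 (size 1, align 1) → ends 25
pad 3 to align 4 for e
e at 28 (size 4, align 4) → ends 32
m14 at 32 (size 2, align 2) → ends 34
pad 6 to align 8 for d
d at 40 (size 8, align 8) → ends 48
m10 at 48 (size 8, align 8) → ends 56
m11 at 56 (size 1, align 1) → ends 57
pad 3 to align 4 for m9
m9 at 60 (size 4, align 4) → ends 64
total 64 bytes, alignment 8
data bytes 48, size 64 → padding 16

16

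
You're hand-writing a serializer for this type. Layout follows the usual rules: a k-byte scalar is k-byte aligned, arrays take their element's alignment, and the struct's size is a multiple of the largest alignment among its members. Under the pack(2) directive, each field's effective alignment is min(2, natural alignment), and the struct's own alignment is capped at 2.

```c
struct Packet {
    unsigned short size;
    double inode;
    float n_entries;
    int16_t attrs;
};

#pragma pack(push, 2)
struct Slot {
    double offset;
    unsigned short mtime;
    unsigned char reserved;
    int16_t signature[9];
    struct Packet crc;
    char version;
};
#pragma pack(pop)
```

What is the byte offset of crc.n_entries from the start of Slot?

46

Packet: 0..2  size  (2B, 2-aligned); 2..8  -- padding (6B); 8..16  inode  (8B, 8-aligned); 16..20  n_entries  (4B, 4-aligned); 20..22  attrs  (2B, 2-aligned); 22..24  -- tail padding (2B); sizeof = 24, alignof = 8
0..8  offset  (8B, 2-aligned)
8..10  mtime  (2B, 2-aligned)
10..11  reserved  (1B, 1-aligned)
11..12  -- padding (1B)
12..30  signature  (18B, 2-aligned)
30..54  crc  (24B, 2-aligned)
within Packet: n_entries at 16
30 + 16 = 46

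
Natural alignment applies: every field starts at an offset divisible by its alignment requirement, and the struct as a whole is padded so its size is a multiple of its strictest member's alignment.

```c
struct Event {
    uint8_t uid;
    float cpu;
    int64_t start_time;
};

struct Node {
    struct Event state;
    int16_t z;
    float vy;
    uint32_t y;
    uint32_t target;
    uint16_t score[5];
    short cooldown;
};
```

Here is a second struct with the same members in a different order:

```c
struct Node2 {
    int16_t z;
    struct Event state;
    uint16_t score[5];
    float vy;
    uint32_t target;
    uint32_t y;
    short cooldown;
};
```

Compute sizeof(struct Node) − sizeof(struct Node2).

-8

Event: uid at 0 (size 1, align 1) → ends 1; pad 3 to align 4 for cpu; cpu at 4 (size 4, align 4) → ends 8; start_time at 8 (size 8, align 8) → ends 16; total 16 bytes, alignment 8
state at 0 (size 16, align 8) → ends 16
z at 16 (size 2, align 2) → ends 18
pad 2 to align 4 for vy
vy at 20 (size 4, align 4) → ends 24
y at 24 (size 4, align 4) → ends 28
target at 28 (size 4, align 4) → ends 32
score at 32 (size 10, align 2) → ends 42
cooldown at 42 (size 2, align 2) → ends 44
tail pad 4 to reach multiple of 8
total 48 bytes, alignment 8
— Node2 —
z at 0 (size 2, align 2) → ends 2
pad 6 to align 8 for state
state at 8 (size 16, align 8) → ends 24
score at 24 (size 10, align 2) → ends 34
pad 2 to align 4 for vy
vy at 36 (size 4, align 4) → ends 40
target at 40 (size 4, align 4) → ends 44
y at 44 (size 4, align 4) → ends 48
cooldown at 48 (size 2, align 2) → ends 50
tail pad 6 to reach multiple of 8
total 56 bytes, alignment 8
48 − 56 = -8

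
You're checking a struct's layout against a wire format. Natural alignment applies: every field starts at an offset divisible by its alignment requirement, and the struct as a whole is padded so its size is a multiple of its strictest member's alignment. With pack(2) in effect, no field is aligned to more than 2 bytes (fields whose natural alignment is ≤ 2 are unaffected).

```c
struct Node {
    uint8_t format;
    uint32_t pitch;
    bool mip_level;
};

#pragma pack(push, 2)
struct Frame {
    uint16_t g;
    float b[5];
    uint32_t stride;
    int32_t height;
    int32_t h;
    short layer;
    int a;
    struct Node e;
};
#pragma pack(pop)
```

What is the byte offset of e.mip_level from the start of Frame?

48

Node: @0: format [1B, align 1] → 1; +3 pad (align 4); @4: pitch [4B, align 4] → 8; @8: mip_level [1B, align 1] → 9; +3 tail pad (align 4); size 12, align 4
@0: g [2B, align 2] → 2
@2: b [20B, align 2] → 22
@22: stride [4B, align 2] → 26
@26: height [4B, align 2] → 30
@30: h [4B, align 2] → 34
@34: layer [2B, align 2] → 36
@36: a [4B, align 2] → 40
@40: e [12B, align 2] → 52
within Node: mip_level at 8
40 + 8 = 48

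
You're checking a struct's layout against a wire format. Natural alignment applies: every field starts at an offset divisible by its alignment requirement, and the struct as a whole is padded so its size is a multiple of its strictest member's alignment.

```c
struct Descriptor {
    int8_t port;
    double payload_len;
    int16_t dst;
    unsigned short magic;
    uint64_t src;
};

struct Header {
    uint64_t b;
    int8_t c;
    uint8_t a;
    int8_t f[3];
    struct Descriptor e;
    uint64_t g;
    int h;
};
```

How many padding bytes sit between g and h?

Descriptor: port at 0 (size 1, align 1) → ends 1; pad 7 to align 8 for payload_len; payload_len at 8 (size 8, align 8) → ends 16; dst at 16 (size 2, align 2) → ends 18; magic at 18 (size 2, align 2) → ends 20; pad 4 to align 8 for src; src at 24 (size 8, align 8) → ends 32; total 32 bytes, alignment 8
b at 0 (size 8, align 8) → ends 8
c at 8 (size 1, align 1) → ends 9
a at 9 (size 1, align 1) → ends 10
f at 10 (size 3, align 1) → ends 13
pad 3 to align 8 for e
e at 16 (size 32, align 8) → ends 48
g at 48 (size 8, align 8) → ends 56
h at 56 (size 4, align 4) → ends 60

0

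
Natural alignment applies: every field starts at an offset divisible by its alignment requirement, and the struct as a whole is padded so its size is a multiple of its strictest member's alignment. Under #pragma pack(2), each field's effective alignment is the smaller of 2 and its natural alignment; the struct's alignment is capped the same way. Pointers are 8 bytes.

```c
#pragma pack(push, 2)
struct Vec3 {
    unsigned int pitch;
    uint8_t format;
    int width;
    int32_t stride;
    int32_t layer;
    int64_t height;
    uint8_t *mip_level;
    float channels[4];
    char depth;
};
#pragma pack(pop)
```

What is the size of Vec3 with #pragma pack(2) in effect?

52

0..4  pitch  (4B, 2-aligned)
4..5  format  (1B, 1-aligned)
5..6  -- padding (1B)
6..10  width  (4B, 2-aligned)
10..14  stride  (4B, 2-aligned)
14..18  layer  (4B, 2-aligned)
18..26  height  (8B, 2-aligned)
26..34  mip_level  (8B, 2-aligned)
34..50  channels  (16B, 2-aligned)
50..51  depth  (1B, 1-aligned)
51..52  -- tail padding (1B)
sizeof = 52, alignof = 2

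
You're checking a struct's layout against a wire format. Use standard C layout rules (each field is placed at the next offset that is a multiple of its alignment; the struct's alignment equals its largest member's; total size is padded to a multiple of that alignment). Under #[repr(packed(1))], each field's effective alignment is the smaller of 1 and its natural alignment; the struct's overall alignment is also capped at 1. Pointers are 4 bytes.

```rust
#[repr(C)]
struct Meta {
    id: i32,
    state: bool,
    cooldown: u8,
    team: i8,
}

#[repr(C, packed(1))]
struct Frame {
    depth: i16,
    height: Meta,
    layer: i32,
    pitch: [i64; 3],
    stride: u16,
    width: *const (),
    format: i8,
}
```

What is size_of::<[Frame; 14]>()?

630

Meta: id at 0 (size 4, align 4) → ends 4; state at 4 (size 1, align 1) → ends 5; cooldown at 5 (size 1, align 1) → ends 6; team at 6 (size 1, align 1) → ends 7; tail pad 1 to reach multiple of 4; total 8 bytes, alignment 4
depth at 0 (size 2, align 1) → ends 2
height at 2 (size 8, align 1) → ends 10
layer at 10 (size 4, align 1) → ends 14
pitch at 14 (size 24, align 1) → ends 38
stride at 38 (size 2, align 1) → ends 40
width at 40 (size 4, align 1) → ends 44
format at 44 (size 1, align 1) → ends 45
total 45 bytes, alignment 1
array of 14: 14 × 45 = 630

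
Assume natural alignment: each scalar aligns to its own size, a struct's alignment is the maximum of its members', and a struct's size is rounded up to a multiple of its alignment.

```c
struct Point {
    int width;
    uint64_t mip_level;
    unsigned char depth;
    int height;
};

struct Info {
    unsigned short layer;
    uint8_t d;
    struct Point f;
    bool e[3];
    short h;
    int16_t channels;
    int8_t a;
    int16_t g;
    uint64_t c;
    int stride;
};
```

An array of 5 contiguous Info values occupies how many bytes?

320

Point: 0..4  width  (4B, 4-aligned); 4..8  -- padding (4B); 8..16  mip_level  (8B, 8-aligned); 16..17  depth  (1B, 1-aligned); 17..20  -- padding (3B); 20..24  height  (4B, 4-aligned); sizeof = 24, alignof = 8
0..2  layer  (2B, 2-aligned)
2..3  d  (1B, 1-aligned)
3..8  -- padding (5B)
8..32  f  (24B, 8-aligned)
32..35  e  (3B, 1-aligned)
35..36  -- padding (1B)
36..38  h  (2B, 2-aligned)
38..40  channels  (2B, 2-aligned)
40..41  a  (1B, 1-aligned)
41..42  -- padding (1B)
42..44  g  (2B, 2-aligned)
44..48  -- padding (4B)
48..56  c  (8B, 8-aligned)
56..60  stride  (4B, 4-aligned)
60..64  -- tail padding (4B)
sizeof = 64, alignof = 8
array of 5: 5 × 64 = 320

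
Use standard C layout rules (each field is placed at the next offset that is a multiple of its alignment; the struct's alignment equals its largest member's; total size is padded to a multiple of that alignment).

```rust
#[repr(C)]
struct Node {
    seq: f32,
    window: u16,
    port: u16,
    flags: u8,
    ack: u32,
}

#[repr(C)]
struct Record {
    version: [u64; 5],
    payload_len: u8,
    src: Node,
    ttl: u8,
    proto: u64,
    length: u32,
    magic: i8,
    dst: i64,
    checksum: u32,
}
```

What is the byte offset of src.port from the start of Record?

50

Node: seq at 0 (size 4, align 4) → ends 4; window at 4 (size 2, align 2) → ends 6; port at 6 (size 2, align 2) → ends 8; flags at 8 (size 1, align 1) → ends 9; pad 3 to align 4 for ack; ack at 12 (size 4, align 4) → ends 16; total 16 bytes, alignment 4
version at 0 (size 40, align 8) → ends 40
payload_len at 40 (size 1, align 1) → ends 41
pad 3 to align 4 for src
src at 44 (size 16, align 4) → ends 60
within Node: port at 6
44 + 6 = 50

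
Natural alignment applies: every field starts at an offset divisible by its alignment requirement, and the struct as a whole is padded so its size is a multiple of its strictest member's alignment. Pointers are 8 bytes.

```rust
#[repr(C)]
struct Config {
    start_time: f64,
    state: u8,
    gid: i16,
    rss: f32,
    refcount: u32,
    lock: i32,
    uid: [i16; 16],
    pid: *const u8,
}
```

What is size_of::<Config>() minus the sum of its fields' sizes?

@0: start_time [8B, align 8] → 8
@8: state [1B, align 1] → 9
+1 pad (align 2)
@10: gid [2B, align 2] → 12
@12: rss [4B, align 4] → 16
@16: refcount [4B, align 4] → 20
@20: lock [4B, align 4] → 24
@24: uid [32B, align 2] → 56
@56: pid [8B, align 8] → 64
size 64, align 8
data bytes 63, size 64 → padding 1

1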